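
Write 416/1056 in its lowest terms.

13/33

416 = 2^5 × 13
1056 = 2^5 × 3 × 11
gcd(416, 1056) = 2^5 = 32.
Divide numerator and denominator by 32: 416/1056 = 13/33.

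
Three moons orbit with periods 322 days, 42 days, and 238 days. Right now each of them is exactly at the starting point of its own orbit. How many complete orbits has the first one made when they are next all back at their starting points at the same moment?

The first common completion time is the LCM of the periods.
322 = 2 × 7 × 23
42 = 2 × 3 × 7
238 = 2 × 7 × 17
LCM(322, 42, 238) = 2 × 3 × 7 × 17 × 23 = 16422.
Orbits for period 322: 16422 / 322 = 51.

51 orbits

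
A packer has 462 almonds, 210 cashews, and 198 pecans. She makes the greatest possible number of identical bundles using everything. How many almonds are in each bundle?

Number of bundles = gcd(462, 210, 198).
462 = 2 × 3 × 7 × 11
210 = 2 × 3 × 5 × 7
198 = 2 × 3^2 × 11
gcd(462, 210, 198) = 2 × 3 = 6.
almonds per bundle = 462 / 6 = 77.

77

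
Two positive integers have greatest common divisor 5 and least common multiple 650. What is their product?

3250

For any two positive integers, gcd × lcm = product = 5 × 650 = 3250.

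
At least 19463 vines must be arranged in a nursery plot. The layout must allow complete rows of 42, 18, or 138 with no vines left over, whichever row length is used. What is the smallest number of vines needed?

20286

The number of vines must be a common multiple of 42, 18, and 138, so a multiple of their LCM.
42 = 2 × 3 × 7
18 = 2 × 3^2
138 = 2 × 3 × 23
LCM(42, 18, 138) = 2 × 3^2 × 7 × 23 = 2898.
Smallest multiple of 2898 that is ≥ 19463: ⌈19463/2898⌉ × 2898 = 7 × 2898 = 20286.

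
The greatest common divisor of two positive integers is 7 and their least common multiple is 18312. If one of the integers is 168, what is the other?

763

For two integers, gcd × lcm = product, so the other is (7 × 18312) / 168 = 128184 / 168 = 763.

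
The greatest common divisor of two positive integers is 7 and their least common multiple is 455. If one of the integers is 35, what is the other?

For two integers, gcd × lcm = product, so the other is (7 × 455) / 35 = 3185 / 35 = 91.

91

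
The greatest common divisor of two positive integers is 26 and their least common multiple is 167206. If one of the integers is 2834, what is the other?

For two integers, gcd × lcm = product, so the other is (26 × 167206) / 2834 = 4347356 / 2834 = 1534.

1534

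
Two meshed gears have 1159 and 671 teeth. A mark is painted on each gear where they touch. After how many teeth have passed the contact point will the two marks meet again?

12749 teeth

The first simultaneous occurrence is after LCM of the individual periods.
1159 = 19 × 61
671 = 11 × 61
LCM(1159, 671) = 11 × 19 × 61 = 12749.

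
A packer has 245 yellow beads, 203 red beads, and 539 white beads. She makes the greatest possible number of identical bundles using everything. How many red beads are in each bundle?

29

Number of bundles = gcd(245, 203, 539).
245 = 5 × 7^2
203 = 7 × 29
539 = 7^2 × 11
gcd(245, 203, 539) = 7.
red beads per bundle = 203 / 7 = 29.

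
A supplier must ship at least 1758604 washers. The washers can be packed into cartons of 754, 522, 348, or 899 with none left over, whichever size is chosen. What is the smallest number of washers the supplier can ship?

2103660

The number of washers must be a common multiple of 754, 522, 348, and 899, so a multiple of their LCM.
754 = 2 × 13 × 29
522 = 2 × 3^2 × 29
348 = 2^2 × 3 × 29
899 = 29 × 31
LCM(754, 522, 348, 899) = 2^2 × 3^2 × 13 × 29 × 31 = 420732.
Smallest multiple of 420732 that is ≥ 1758604: ⌈1758604/420732⌉ × 420732 = 5 × 420732 = 2103660.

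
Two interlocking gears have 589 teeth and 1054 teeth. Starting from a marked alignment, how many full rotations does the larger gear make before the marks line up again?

19 rotations

They are all back at their starting positions together after one LCM of the periods.
589 = 19 × 31
1054 = 2 × 17 × 31
LCM(589, 1054) = 2 × 17 × 19 × 31 = 20026.
Rotations for period 1054: 20026 / 1054 = 19.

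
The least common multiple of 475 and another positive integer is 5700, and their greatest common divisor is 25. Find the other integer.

gcd × lcm = product of the two integers, so the other integer is (25 × 5700) / 475 = 300.

300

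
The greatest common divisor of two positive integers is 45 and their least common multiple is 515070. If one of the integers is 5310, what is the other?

4365

For two integers, gcd × lcm = product, so the other is (45 × 515070) / 5310 = 23178150 / 5310 = 4365.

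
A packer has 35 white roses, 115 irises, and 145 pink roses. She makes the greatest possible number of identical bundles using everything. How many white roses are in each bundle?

Number of bundles = gcd(35, 115, 145).
35 = 5 × 7
115 = 5 × 23
145 = 5 × 29
gcd(35, 115, 145) = 5.
white roses per bundle = 35 / 5 = 7.

7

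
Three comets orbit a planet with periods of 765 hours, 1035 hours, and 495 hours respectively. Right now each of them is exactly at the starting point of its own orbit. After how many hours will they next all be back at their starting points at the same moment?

The first simultaneous occurrence is after LCM of the individual periods.
765 = 3^2 × 5 × 17
1035 = 3^2 × 5 × 23
495 = 3^2 × 5 × 11
LCM(765, 1035, 495) = 3^2 × 5 × 11 × 17 × 23 = 193545.

193545 hours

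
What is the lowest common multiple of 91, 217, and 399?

160797

91 = 7 × 13
217 = 7 × 31
399 = 3 × 7 × 19
LCM(91, 217, 399) = 3 × 7 × 13 × 19 × 31 = 160797.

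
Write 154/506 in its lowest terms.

154 = 2 × 7 × 11
506 = 2 × 11 × 23
gcd(154, 506) = 2 × 11 = 22.
Divide numerator and denominator by 22: 154/506 = 7/23.

7/23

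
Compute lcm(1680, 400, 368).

1680 = 2^4 × 3 × 5 × 7
400 = 2^4 × 5^2
368 = 2^4 × 23
LCM(1680, 400, 368) = 2^4 × 3 × 5^2 × 7 × 23 = 193200.

193200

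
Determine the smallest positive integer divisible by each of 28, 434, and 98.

6076

28 = 2^2 × 7
434 = 2 × 7 × 31
98 = 2 × 7^2
LCM(28, 434, 98) = 2^2 × 7^2 × 31 = 6076.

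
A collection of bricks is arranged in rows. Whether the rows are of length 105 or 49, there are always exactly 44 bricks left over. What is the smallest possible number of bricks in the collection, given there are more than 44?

779

N − 44 must be a common multiple of 105 and 49.
105 = 3 × 5 × 7
49 = 7^2
LCM(105, 49) = 3 × 5 × 7^2 = 735.
Smallest N > 44 is LCM + 44 = 735 + 44 = 779.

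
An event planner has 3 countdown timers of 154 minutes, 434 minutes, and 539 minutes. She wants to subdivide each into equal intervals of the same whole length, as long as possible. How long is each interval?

7 minutes

The interval must divide each timer length; the longest such is the gcd.
154 = 2 × 7 × 11
434 = 2 × 7 × 31
539 = 7^2 × 11
gcd(154, 434, 539) = 7.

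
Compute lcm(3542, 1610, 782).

3542 = 2 × 7 × 11 × 23
1610 = 2 × 5 × 7 × 23
782 = 2 × 17 × 23
LCM(3542, 1610, 782) = 2 × 5 × 7 × 11 × 17 × 23 = 301070.

301070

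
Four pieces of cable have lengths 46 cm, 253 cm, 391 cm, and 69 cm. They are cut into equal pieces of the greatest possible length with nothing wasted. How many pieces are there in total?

Piece length = gcd(46, 253, 391, 69).
46 = 2 × 23
253 = 11 × 23
391 = 17 × 23
69 = 3 × 23
gcd(46, 253, 391, 69) = 23.
Total pieces = 46/23 + 253/23 + 391/23 + 69/23 = 2 + 11 + 17 + 3 = 33.

33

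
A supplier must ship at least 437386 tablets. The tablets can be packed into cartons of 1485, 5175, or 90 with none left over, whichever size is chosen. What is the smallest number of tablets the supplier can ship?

683100

The number of tablets must be a common multiple of 1485, 5175, and 90, so a multiple of their LCM.
1485 = 3^3 × 5 × 11
5175 = 3^2 × 5^2 × 23
90 = 2 × 3^2 × 5
LCM(1485, 5175, 90) = 2 × 3^3 × 5^2 × 11 × 23 = 341550.
Smallest multiple of 341550 that is ≥ 437386: ⌈437386/341550⌉ × 341550 = 2 × 341550 = 683100.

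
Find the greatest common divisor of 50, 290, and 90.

10

50 = 2 × 5^2
290 = 2 × 5 × 29
90 = 2 × 3^2 × 5
gcd(50, 290, 90) = 2 × 5 = 10.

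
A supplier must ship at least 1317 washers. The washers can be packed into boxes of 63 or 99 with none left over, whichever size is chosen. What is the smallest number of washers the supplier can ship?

1386

The number of washers must be a common multiple of 63 and 99, so a multiple of their LCM.
63 = 3^2 × 7
99 = 3^2 × 11
LCM(63, 99) = 3^2 × 7 × 11 = 693.
Smallest multiple of 693 that is ≥ 1317: ⌈1317/693⌉ × 693 = 2 × 693 = 1386.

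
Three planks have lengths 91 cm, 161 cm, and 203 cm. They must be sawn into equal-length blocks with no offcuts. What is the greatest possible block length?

7 cm

This is the greatest common divisor of 91, 161, and 203.
91 = 7 × 13
161 = 7 × 23
203 = 7 × 29
gcd(91, 161, 203) = 7.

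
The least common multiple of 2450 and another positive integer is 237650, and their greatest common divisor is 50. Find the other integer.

4850

gcd × lcm = product of the two integers, so the other integer is (50 × 237650) / 2450 = 4850.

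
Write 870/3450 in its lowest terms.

870 = 2 × 3 × 5 × 29
3450 = 2 × 3 × 5^2 × 23
gcd(870, 3450) = 2 × 3 × 5 = 30.
Divide numerator and denominator by 30: 870/3450 = 29/115.

29/115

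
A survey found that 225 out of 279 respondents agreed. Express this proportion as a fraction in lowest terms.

25/31

225 = 3^2 × 5^2
279 = 3^2 × 31
gcd(225, 279) = 3^2 = 9.
Divide numerator and denominator by 9: 225/279 = 25/31.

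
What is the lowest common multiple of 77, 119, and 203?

37961

77 = 7 × 11
119 = 7 × 17
203 = 7 × 29
LCM(77, 119, 203) = 7 × 11 × 17 × 29 = 37961.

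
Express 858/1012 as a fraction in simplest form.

39/46

858 = 2 × 3 × 11 × 13
1012 = 2^2 × 11 × 23
gcd(858, 1012) = 2 × 11 = 22.
Divide numerator and denominator by 22: 858/1012 = 39/46.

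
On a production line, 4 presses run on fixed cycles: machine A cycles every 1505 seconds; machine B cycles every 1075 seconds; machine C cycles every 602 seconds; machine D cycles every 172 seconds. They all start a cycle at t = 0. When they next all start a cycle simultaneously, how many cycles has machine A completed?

20 cycles

The first common completion time is the LCM of the periods.
1505 = 5 × 7 × 43
1075 = 5^2 × 43
602 = 2 × 7 × 43
172 = 2^2 × 43
LCM(1505, 1075, 602, 172) = 2^2 × 5^2 × 7 × 43 = 30100.
Cycles for period 1505: 30100 / 1505 = 20.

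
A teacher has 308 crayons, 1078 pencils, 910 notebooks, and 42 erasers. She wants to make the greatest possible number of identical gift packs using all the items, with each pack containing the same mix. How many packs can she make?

The pack count must divide each quantity, so the greatest is gcd(308, 1078, 910, 42).
308 = 2^2 × 7 × 11
1078 = 2 × 7^2 × 11
910 = 2 × 5 × 7 × 13
42 = 2 × 3 × 7
gcd(308, 1078, 910, 42) = 2 × 7 = 14.

14 packs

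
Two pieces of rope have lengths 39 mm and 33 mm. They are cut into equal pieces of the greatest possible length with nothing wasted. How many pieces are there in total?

24

Piece length = gcd(39, 33).
39 = 3 × 13
33 = 3 × 11
gcd(39, 33) = 3.
Total pieces = 39/3 + 33/3 = 13 + 11 = 24.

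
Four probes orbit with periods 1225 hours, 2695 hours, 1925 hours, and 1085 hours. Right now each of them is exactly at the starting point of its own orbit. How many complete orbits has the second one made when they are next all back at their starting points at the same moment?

155 orbits

The first common completion time is the LCM of the periods.
1225 = 5^2 × 7^2
2695 = 5 × 7^2 × 11
1925 = 5^2 × 7 × 11
1085 = 5 × 7 × 31
LCM(1225, 2695, 1925, 1085) = 5^2 × 7^2 × 11 × 31 = 417725.
Orbits for period 2695: 417725 / 2695 = 155.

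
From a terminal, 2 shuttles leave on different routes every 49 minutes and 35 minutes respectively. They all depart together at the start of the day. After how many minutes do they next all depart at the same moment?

245 minutes

They coincide at every common multiple of the periods; the first is the LCM.
49 = 7^2
35 = 5 × 7
LCM(49, 35) = 5 × 7^2 = 245.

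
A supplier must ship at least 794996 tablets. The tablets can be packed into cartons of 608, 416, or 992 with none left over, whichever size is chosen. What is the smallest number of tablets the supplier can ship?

The number of tablets must be a common multiple of 608, 416, and 992, so a multiple of their LCM.
608 = 2^5 × 19
416 = 2^5 × 13
992 = 2^5 × 31
LCM(608, 416, 992) = 2^5 × 13 × 19 × 31 = 245024.
Smallest multiple of 245024 that is ≥ 794996: ⌈794996/245024⌉ × 245024 = 4 × 245024 = 980096.

980096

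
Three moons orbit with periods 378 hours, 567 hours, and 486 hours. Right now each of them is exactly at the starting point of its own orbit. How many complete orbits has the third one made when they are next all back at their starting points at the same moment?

The first common completion time is the LCM of the periods.
378 = 2 × 3^3 × 7
567 = 3^4 × 7
486 = 2 × 3^5
LCM(378, 567, 486) = 2 × 3^5 × 7 = 3402.
Orbits for period 486: 3402 / 486 = 7.

7 orbits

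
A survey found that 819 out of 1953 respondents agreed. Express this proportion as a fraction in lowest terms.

13/31

819 = 3^2 × 7 × 13
1953 = 3^2 × 7 × 31
gcd(819, 1953) = 3^2 × 7 = 63.
Divide numerator and denominator by 63: 819/1953 = 13/31.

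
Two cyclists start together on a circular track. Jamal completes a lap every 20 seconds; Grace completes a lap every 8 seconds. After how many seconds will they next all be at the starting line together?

We need the least common multiple of the intervals.
20 = 2^2 × 5
8 = 2^3
LCM(20, 8) = 2^3 × 5 = 40.

40 seconds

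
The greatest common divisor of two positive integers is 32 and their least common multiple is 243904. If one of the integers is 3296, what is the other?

For two integers, gcd × lcm = product, so the other is (32 × 243904) / 3296 = 7804928 / 3296 = 2368.

2368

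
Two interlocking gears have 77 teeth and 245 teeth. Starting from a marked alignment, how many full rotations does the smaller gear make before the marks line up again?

35 rotations

They are all back at their starting positions together after one LCM of the periods.
77 = 7 × 11
245 = 5 × 7^2
LCM(77, 245) = 5 × 7^2 × 11 = 2695.
Rotations for period 77: 2695 / 77 = 35.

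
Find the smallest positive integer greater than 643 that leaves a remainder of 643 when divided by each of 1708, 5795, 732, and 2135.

N − 643 must be a common multiple of 1708, 5795, 732, and 2135.
1708 = 2^2 × 7 × 61
5795 = 5 × 19 × 61
732 = 2^2 × 3 × 61
2135 = 5 × 7 × 61
LCM(1708, 5795, 732, 2135) = 2^2 × 3 × 5 × 7 × 19 × 61 = 486780.
Smallest N > 643 is LCM + 643 = 486780 + 643 = 487423.

487423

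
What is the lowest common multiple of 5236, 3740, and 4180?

5236 = 2^2 × 7 × 11 × 17
3740 = 2^2 × 5 × 11 × 17
4180 = 2^2 × 5 × 11 × 19
LCM(5236, 3740, 4180) = 2^2 × 5 × 7 × 11 × 17 × 19 = 497420.

497420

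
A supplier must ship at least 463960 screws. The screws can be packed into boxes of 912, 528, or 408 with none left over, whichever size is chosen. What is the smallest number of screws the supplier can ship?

511632

The number of screws must be a common multiple of 912, 528, and 408, so a multiple of their LCM.
912 = 2^4 × 3 × 19
528 = 2^4 × 3 × 11
408 = 2^3 × 3 × 17
LCM(912, 528, 408) = 2^4 × 3 × 11 × 17 × 19 = 170544.
Smallest multiple of 170544 that is ≥ 463960: ⌈463960/170544⌉ × 170544 = 3 × 170544 = 511632.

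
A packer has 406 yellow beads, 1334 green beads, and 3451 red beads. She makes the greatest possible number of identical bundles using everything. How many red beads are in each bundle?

Number of bundles = gcd(406, 1334, 3451).
406 = 2 × 7 × 29
1334 = 2 × 23 × 29
3451 = 7 × 17 × 29
gcd(406, 1334, 3451) = 29.
red beads per bundle = 3451 / 29 = 119.

119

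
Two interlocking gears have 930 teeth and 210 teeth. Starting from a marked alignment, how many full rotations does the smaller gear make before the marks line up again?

All finish a whole number of cycles simultaneously at t = LCM of the periods.
930 = 2 × 3 × 5 × 31
210 = 2 × 3 × 5 × 7
LCM(930, 210) = 2 × 3 × 5 × 7 × 31 = 6510.
Rotations for period 210: 6510 / 210 = 31.

31 rotations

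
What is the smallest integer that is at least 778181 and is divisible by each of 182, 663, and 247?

The integer must be a common multiple of 182, 663, and 247, so a multiple of their LCM.
182 = 2 × 7 × 13
663 = 3 × 13 × 17
247 = 13 × 19
LCM(182, 663, 247) = 2 × 3 × 7 × 13 × 17 × 19 = 176358.
Smallest multiple of 176358 that is ≥ 778181: ⌈778181/176358⌉ × 176358 = 5 × 176358 = 881790.

881790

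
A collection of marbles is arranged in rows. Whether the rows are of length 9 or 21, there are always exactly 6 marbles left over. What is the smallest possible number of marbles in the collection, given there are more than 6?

69

N − 6 must be a common multiple of 9 and 21.
9 = 3^2
21 = 3 × 7
LCM(9, 21) = 3^2 × 7 = 63.
Smallest N > 6 is LCM + 6 = 63 + 6 = 69.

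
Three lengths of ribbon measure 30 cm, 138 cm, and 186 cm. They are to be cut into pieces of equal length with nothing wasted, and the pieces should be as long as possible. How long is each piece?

6 cm

Each piece length must divide every original length, so the longest possible is gcd(30, 138, 186).
30 = 2 × 3 × 5
138 = 2 × 3 × 23
186 = 2 × 3 × 31
gcd(30, 138, 186) = 2 × 3 = 6.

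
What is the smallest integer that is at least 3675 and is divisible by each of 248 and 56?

5208

The integer must be a common multiple of 248 and 56, so a multiple of their LCM.
248 = 2^3 × 31
56 = 2^3 × 7
LCM(248, 56) = 2^3 × 7 × 31 = 1736.
Smallest multiple of 1736 that is ≥ 3675: ⌈3675/1736⌉ × 1736 = 3 × 1736 = 5208.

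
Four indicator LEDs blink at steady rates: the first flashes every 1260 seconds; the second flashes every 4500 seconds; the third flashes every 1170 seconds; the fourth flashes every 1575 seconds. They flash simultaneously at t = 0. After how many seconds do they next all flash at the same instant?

They coincide at every common multiple of the periods; the first is the LCM.
1260 = 2^2 × 3^2 × 5 × 7
4500 = 2^2 × 3^2 × 5^3
1170 = 2 × 3^2 × 5 × 13
1575 = 3^2 × 5^2 × 7
LCM(1260, 4500, 1170, 1575) = 2^2 × 3^2 × 5^3 × 7 × 13 = 409500.

409500 seconds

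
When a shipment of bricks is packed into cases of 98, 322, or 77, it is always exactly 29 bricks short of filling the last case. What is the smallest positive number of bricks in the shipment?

24765

Being 29 short of a full case of size k means N ≡ −29 (mod k), i.e. N + 29 is a multiple of each size.
98 = 2 × 7^2
322 = 2 × 7 × 23
77 = 7 × 11
LCM(98, 322, 77) = 2 × 7^2 × 11 × 23 = 24794.
Smallest positive N is 24794 − 29 = 24765.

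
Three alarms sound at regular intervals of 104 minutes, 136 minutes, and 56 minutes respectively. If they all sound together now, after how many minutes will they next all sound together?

12376 minutes

The first simultaneous occurrence is after LCM of the individual periods.
104 = 2^3 × 13
136 = 2^3 × 17
56 = 2^3 × 7
LCM(104, 136, 56) = 2^3 × 7 × 13 × 17 = 12376.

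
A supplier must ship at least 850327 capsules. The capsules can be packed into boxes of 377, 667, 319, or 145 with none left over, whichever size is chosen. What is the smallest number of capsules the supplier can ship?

The number of capsules must be a common multiple of 377, 667, 319, and 145, so a multiple of their LCM.
377 = 13 × 29
667 = 23 × 29
319 = 11 × 29
145 = 5 × 29
LCM(377, 667, 319, 145) = 5 × 11 × 13 × 23 × 29 = 476905.
Smallest multiple of 476905 that is ≥ 850327: ⌈850327/476905⌉ × 476905 = 2 × 476905 = 953810.

953810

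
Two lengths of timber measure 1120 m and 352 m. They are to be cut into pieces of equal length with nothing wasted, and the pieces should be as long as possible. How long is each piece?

By the Euclidean algorithm:
1120 = 3 × 352 + 64
352 = 5 × 64 + 32
64 = 2 × 32 + 0
gcd(1120, 352) = 32.

32 m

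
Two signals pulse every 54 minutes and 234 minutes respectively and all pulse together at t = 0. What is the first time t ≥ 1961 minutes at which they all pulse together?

2106 minutes

Joint pulses occur at multiples of LCM(54, 234).
54 = 2 × 3^3
234 = 2 × 3^2 × 13
LCM(54, 234) = 2 × 3^3 × 13 = 702.
Smallest multiple of 702 that is ≥ 1961: ⌈1961/702⌉ × 702 = 3 × 702 = 2106.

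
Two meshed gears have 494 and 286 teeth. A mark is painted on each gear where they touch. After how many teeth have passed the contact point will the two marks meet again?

They coincide at every common multiple of the periods; the first is the LCM.
494 = 2 × 13 × 19
286 = 2 × 11 × 13
LCM(494, 286) = 2 × 11 × 13 × 19 = 5434.

5434 teeth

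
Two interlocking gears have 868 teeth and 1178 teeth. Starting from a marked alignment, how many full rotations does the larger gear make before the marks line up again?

The first common completion time is the LCM of the periods.
868 = 2^2 × 7 × 31
1178 = 2 × 19 × 31
LCM(868, 1178) = 2^2 × 7 × 19 × 31 = 16492.
Rotations for period 1178: 16492 / 1178 = 14.

14 rotations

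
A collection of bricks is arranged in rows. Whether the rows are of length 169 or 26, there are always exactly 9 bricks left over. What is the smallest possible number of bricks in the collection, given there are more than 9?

347

N − 9 must be a common multiple of 169 and 26.
169 = 13^2
26 = 2 × 13
LCM(169, 26) = 2 × 13^2 = 338.
Smallest N > 9 is LCM + 9 = 338 + 9 = 347.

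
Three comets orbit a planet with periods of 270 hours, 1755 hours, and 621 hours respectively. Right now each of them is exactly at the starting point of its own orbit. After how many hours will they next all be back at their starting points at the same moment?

The first simultaneous occurrence is after LCM of the individual periods.
270 = 2 × 3^3 × 5
1755 = 3^3 × 5 × 13
621 = 3^3 × 23
LCM(270, 1755, 621) = 2 × 3^3 × 5 × 13 × 23 = 80730.

80730 hours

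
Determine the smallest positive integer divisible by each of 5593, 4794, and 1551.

5593 = 7 × 17 × 47
4794 = 2 × 3 × 17 × 47
1551 = 3 × 11 × 47
LCM(5593, 4794, 1551) = 2 × 3 × 7 × 11 × 17 × 47 = 369138.

369138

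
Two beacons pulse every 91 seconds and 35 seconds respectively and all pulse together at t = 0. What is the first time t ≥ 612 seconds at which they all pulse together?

910 seconds

Joint pulses occur at multiples of LCM(91, 35).
91 = 7 × 13
35 = 5 × 7
LCM(91, 35) = 5 × 7 × 13 = 455.
Smallest multiple of 455 that is ≥ 612: ⌈612/455⌉ × 455 = 2 × 455 = 910.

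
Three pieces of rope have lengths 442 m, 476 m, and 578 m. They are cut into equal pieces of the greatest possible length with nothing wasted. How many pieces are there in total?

44

Piece length = gcd(442, 476, 578).
442 = 2 × 13 × 17
476 = 2^2 × 7 × 17
578 = 2 × 17^2
gcd(442, 476, 578) = 2 × 17 = 34.
Total pieces = 442/34 + 476/34 + 578/34 = 13 + 14 + 17 = 44.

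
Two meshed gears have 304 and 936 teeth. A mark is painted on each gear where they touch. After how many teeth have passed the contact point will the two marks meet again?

35568 teeth

We need the least common multiple of the intervals.
304 = 2^4 × 19
936 = 2^3 × 3^2 × 13
LCM(304, 936) = 2^4 × 3^2 × 13 × 19 = 35568.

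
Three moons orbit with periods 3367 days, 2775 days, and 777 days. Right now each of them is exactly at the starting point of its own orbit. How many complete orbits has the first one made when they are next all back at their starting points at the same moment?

The first common completion time is the LCM of the periods.
3367 = 7 × 13 × 37
2775 = 3 × 5^2 × 37
777 = 3 × 7 × 37
LCM(3367, 2775, 777) = 3 × 5^2 × 7 × 13 × 37 = 252525.
Orbits for period 3367: 252525 / 3367 = 75.

75 orbits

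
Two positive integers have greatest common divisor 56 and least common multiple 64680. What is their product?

3622080

For any two positive integers, gcd × lcm = product = 56 × 64680 = 3622080.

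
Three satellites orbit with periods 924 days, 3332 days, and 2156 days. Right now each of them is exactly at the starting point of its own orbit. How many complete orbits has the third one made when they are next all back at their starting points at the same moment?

51 orbits

All finish a whole number of cycles simultaneously at t = LCM of the periods.
924 = 2^2 × 3 × 7 × 11
3332 = 2^2 × 7^2 × 17
2156 = 2^2 × 7^2 × 11
LCM(924, 3332, 2156) = 2^2 × 3 × 7^2 × 11 × 17 = 109956.
Orbits for period 2156: 109956 / 2156 = 51.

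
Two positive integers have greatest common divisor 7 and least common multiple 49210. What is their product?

For any two positive integers, gcd × lcm = product = 7 × 49210 = 344470.

344470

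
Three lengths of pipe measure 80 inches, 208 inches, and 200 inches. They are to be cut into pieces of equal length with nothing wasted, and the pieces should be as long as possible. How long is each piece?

8 inches

The greatest length dividing all of 80, 208, and 200 is their gcd.
80 = 2^4 × 5
208 = 2^4 × 13
200 = 2^3 × 5^2
gcd(80, 208, 200) = 2^3 = 8.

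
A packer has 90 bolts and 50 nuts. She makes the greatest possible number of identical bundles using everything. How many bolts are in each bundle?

Number of bundles = gcd(90, 50).
90 = 2 × 3^2 × 5
50 = 2 × 5^2
gcd(90, 50) = 2 × 5 = 10.
bolts per bundle = 90 / 10 = 9.

9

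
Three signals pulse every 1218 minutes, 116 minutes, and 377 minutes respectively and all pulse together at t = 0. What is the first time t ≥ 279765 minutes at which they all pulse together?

Joint pulses occur at multiples of LCM(1218, 116, 377).
1218 = 2 × 3 × 7 × 29
116 = 2^2 × 29
377 = 13 × 29
LCM(1218, 116, 377) = 2^2 × 3 × 7 × 13 × 29 = 31668.
Smallest multiple of 31668 that is ≥ 279765: ⌈279765/31668⌉ × 31668 = 9 × 31668 = 285012.

285012 minutes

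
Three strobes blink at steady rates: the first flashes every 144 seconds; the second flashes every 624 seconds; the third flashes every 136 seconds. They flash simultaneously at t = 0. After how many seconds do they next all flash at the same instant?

The first simultaneous occurrence is after LCM of the individual periods.
144 = 2^4 × 3^2
624 = 2^4 × 3 × 13
136 = 2^3 × 17
LCM(144, 624, 136) = 2^4 × 3^2 × 13 × 17 = 31824.

31824 seconds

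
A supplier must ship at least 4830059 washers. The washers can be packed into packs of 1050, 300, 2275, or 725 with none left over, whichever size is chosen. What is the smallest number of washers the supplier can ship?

5541900

The number of washers must be a common multiple of 1050, 300, 2275, and 725, so a multiple of their LCM.
1050 = 2 × 3 × 5^2 × 7
300 = 2^2 × 3 × 5^2
2275 = 5^2 × 7 × 13
725 = 5^2 × 29
LCM(1050, 300, 2275, 725) = 2^2 × 3 × 5^2 × 7 × 13 × 29 = 791700.
Smallest multiple of 791700 that is ≥ 4830059: ⌈4830059/791700⌉ × 791700 = 7 × 791700 = 5541900.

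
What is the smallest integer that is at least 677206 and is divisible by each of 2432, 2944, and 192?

839040

The integer must be a common multiple of 2432, 2944, and 192, so a multiple of their LCM.
2432 = 2^7 × 19
2944 = 2^7 × 23
192 = 2^6 × 3
LCM(2432, 2944, 192) = 2^7 × 3 × 19 × 23 = 167808.
Smallest multiple of 167808 that is ≥ 677206: ⌈677206/167808⌉ × 167808 = 5 × 167808 = 839040.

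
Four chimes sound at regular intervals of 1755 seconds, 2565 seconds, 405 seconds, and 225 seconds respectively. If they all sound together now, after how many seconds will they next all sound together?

The first simultaneous occurrence is after LCM of the individual periods.
1755 = 3^3 × 5 × 13
2565 = 3^3 × 5 × 19
405 = 3^4 × 5
225 = 3^2 × 5^2
LCM(1755, 2565, 405, 225) = 3^4 × 5^2 × 13 × 19 = 500175.

500175 seconds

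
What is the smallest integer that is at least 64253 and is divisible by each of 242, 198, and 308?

91476

The integer must be a common multiple of 242, 198, and 308, so a multiple of their LCM.
242 = 2 × 11^2
198 = 2 × 3^2 × 11
308 = 2^2 × 7 × 11
LCM(242, 198, 308) = 2^2 × 3^2 × 7 × 11^2 = 30492.
Smallest multiple of 30492 that is ≥ 64253: ⌈64253/30492⌉ × 30492 = 3 × 30492 = 91476.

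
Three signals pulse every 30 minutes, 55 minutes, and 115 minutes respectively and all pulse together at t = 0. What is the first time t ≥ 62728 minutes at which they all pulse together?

68310 minutes

Joint pulses occur at multiples of LCM(30, 55, 115).
30 = 2 × 3 × 5
55 = 5 × 11
115 = 5 × 23
LCM(30, 55, 115) = 2 × 3 × 5 × 11 × 23 = 7590.
Smallest multiple of 7590 that is ≥ 62728: ⌈62728/7590⌉ × 7590 = 9 × 7590 = 68310.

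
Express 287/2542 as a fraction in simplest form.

7/62

287 = 7 × 41
2542 = 2 × 31 × 41
gcd(287, 2542) = 41.
Divide numerator and denominator by 41: 287/2542 = 7/62.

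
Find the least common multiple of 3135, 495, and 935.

159885

3135 = 3 × 5 × 11 × 19
495 = 3^2 × 5 × 11
935 = 5 × 11 × 17
LCM(3135, 495, 935) = 3^2 × 5 × 11 × 17 × 19 = 159885.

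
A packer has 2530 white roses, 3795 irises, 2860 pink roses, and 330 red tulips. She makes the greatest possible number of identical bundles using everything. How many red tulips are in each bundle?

6

Number of bundles = gcd(2530, 3795, 2860, 330).
2530 = 2 × 5 × 11 × 23
3795 = 3 × 5 × 11 × 23
2860 = 2^2 × 5 × 11 × 13
330 = 2 × 3 × 5 × 11
gcd(2530, 3795, 2860, 330) = 5 × 11 = 55.
red tulips per bundle = 330 / 55 = 6.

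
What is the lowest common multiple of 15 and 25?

15 = 3 × 5
25 = 5^2
LCM(15, 25) = 3 × 5^2 = 75.

75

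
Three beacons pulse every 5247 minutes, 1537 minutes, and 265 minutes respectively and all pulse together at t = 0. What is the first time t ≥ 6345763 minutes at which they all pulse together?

Joint pulses occur at multiples of LCM(5247, 1537, 265).
5247 = 3^2 × 11 × 53
1537 = 29 × 53
265 = 5 × 53
LCM(5247, 1537, 265) = 3^2 × 5 × 11 × 29 × 53 = 760815.
Smallest multiple of 760815 that is ≥ 6345763: ⌈6345763/760815⌉ × 760815 = 9 × 760815 = 6847335.

6847335 minutes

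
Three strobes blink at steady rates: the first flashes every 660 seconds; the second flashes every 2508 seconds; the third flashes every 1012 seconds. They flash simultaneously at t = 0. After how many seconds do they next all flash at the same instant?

288420 seconds

They coincide at every common multiple of the periods; the first is the LCM.
660 = 2^2 × 3 × 5 × 11
2508 = 2^2 × 3 × 11 × 19
1012 = 2^2 × 11 × 23
LCM(660, 2508, 1012) = 2^2 × 3 × 5 × 11 × 19 × 23 = 288420.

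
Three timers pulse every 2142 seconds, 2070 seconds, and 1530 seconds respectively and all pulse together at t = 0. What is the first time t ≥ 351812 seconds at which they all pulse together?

Joint pulses occur at multiples of LCM(2142, 2070, 1530).
2142 = 2 × 3^2 × 7 × 17
2070 = 2 × 3^2 × 5 × 23
1530 = 2 × 3^2 × 5 × 17
LCM(2142, 2070, 1530) = 2 × 3^2 × 5 × 7 × 17 × 23 = 246330.
Smallest multiple of 246330 that is ≥ 351812: ⌈351812/246330⌉ × 246330 = 2 × 246330 = 492660.

492660 seconds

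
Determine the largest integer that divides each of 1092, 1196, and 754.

26

1092 = 2^2 × 3 × 7 × 13
1196 = 2^2 × 13 × 23
754 = 2 × 13 × 29
gcd(1092, 1196, 754) = 2 × 13 = 26.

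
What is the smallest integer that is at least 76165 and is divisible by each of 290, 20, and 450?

The integer must be a common multiple of 290, 20, and 450, so a multiple of their LCM.
290 = 2 × 5 × 29
20 = 2^2 × 5
450 = 2 × 3^2 × 5^2
LCM(290, 20, 450) = 2^2 × 3^2 × 5^2 × 29 = 26100.
Smallest multiple of 26100 that is ≥ 76165: ⌈76165/26100⌉ × 26100 = 3 × 26100 = 78300.

78300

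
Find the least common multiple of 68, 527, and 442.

27404

68 = 2^2 × 17
527 = 17 × 31
442 = 2 × 13 × 17
LCM(68, 527, 442) = 2^2 × 13 × 17 × 31 = 27404.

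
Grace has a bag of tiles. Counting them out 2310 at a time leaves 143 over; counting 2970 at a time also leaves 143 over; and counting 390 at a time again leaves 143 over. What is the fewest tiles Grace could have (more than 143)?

270413

N − 143 must be a common multiple of 2310, 2970, and 390.
2310 = 2 × 3 × 5 × 7 × 11
2970 = 2 × 3^3 × 5 × 11
390 = 2 × 3 × 5 × 13
LCM(2310, 2970, 390) = 2 × 3^3 × 5 × 7 × 11 × 13 = 270270.
Smallest N > 143 is LCM + 143 = 270270 + 143 = 270413.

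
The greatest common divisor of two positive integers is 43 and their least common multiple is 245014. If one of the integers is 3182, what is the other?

For two integers, gcd × lcm = product, so the other is (43 × 245014) / 3182 = 10535602 / 3182 = 3311.

3311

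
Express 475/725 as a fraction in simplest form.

19/29

475 = 5^2 × 19
725 = 5^2 × 29
gcd(475, 725) = 5^2 = 25.
Divide numerator and denominator by 25: 475/725 = 19/29.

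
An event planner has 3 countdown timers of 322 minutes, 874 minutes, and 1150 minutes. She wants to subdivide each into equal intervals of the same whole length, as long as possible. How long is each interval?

The interval must divide each timer length; the longest such is the gcd.
322 = 2 × 7 × 23
874 = 2 × 19 × 23
1150 = 2 × 5^2 × 23
gcd(322, 874, 1150) = 2 × 23 = 46.

46 minutes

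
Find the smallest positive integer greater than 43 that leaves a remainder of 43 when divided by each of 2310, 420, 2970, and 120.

N − 43 must be a common multiple of 2310, 420, 2970, and 120.
2310 = 2 × 3 × 5 × 7 × 11
420 = 2^2 × 3 × 5 × 7
2970 = 2 × 3^3 × 5 × 11
120 = 2^3 × 3 × 5
LCM(2310, 420, 2970, 120) = 2^3 × 3^3 × 5 × 7 × 11 = 83160.
Smallest N > 43 is LCM + 43 = 83160 + 43 = 83203.

83203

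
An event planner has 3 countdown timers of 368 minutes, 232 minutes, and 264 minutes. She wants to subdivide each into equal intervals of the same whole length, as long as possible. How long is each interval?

8 minutes

The interval must divide each timer length; the longest such is the gcd.
368 = 2^4 × 23
232 = 2^3 × 29
264 = 2^3 × 3 × 11
gcd(368, 232, 264) = 2^3 = 8.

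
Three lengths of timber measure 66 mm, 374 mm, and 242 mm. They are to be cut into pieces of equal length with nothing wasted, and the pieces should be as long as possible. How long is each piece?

22 mm

Each piece length must divide every original length, so the longest possible is gcd(66, 374, 242).
66 = 2 × 3 × 11
374 = 2 × 11 × 17
242 = 2 × 11^2
gcd(66, 374, 242) = 2 × 11 = 22.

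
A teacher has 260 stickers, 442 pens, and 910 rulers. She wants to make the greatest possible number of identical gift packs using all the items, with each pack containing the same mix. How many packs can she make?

The pack count must divide each quantity, so the greatest is gcd(260, 442, 910).
260 = 2^2 × 5 × 13
442 = 2 × 13 × 17
910 = 2 × 5 × 7 × 13
gcd(260, 442, 910) = 2 × 13 = 26.

26 packs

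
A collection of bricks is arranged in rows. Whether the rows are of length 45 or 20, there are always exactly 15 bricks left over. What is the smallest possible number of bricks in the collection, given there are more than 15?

N − 15 must be a common multiple of 45 and 20.
45 = 3^2 × 5
20 = 2^2 × 5
LCM(45, 20) = 2^2 × 3^2 × 5 = 180.
Smallest N > 15 is LCM + 15 = 180 + 15 = 195.

195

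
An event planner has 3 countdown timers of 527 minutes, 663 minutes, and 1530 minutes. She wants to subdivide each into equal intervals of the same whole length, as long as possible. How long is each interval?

The interval must divide each timer length; the longest such is the gcd.
527 = 17 × 31
663 = 3 × 13 × 17
1530 = 2 × 3^2 × 5 × 17
gcd(527, 663, 1530) = 17.

17 minutes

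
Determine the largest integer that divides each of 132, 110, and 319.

11

132 = 2^2 × 3 × 11
110 = 2 × 5 × 11
319 = 11 × 29
gcd(132, 110, 319) = 11.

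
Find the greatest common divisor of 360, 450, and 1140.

30

360 = 2^3 × 3^2 × 5
450 = 2 × 3^2 × 5^2
1140 = 2^2 × 3 × 5 × 19
gcd(360, 450, 1140) = 2 × 3 × 5 = 30.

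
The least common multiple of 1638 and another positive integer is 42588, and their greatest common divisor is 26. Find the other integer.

gcd × lcm = product of the two integers, so the other integer is (26 × 42588) / 1638 = 676.

676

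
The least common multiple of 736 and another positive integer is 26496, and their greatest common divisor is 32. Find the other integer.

1152

gcd × lcm = product of the two integers, so the other integer is (32 × 26496) / 736 = 1152.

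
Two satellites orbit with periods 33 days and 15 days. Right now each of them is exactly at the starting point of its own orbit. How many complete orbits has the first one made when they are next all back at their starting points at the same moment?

The first common completion time is the LCM of the periods.
33 = 3 × 11
15 = 3 × 5
LCM(33, 15) = 3 × 5 × 11 = 165.
Orbits for period 33: 165 / 33 = 5.

5 orbits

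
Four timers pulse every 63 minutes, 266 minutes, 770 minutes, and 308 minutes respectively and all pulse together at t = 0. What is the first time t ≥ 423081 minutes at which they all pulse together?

Joint pulses occur at multiples of LCM(63, 266, 770, 308).
63 = 3^2 × 7
266 = 2 × 7 × 19
770 = 2 × 5 × 7 × 11
308 = 2^2 × 7 × 11
LCM(63, 266, 770, 308) = 2^2 × 3^2 × 5 × 7 × 11 × 19 = 263340.
Smallest multiple of 263340 that is ≥ 423081: ⌈423081/263340⌉ × 263340 = 2 × 263340 = 526680.

526680 minutes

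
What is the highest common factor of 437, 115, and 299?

23

437 = 19 × 23
115 = 5 × 23
299 = 13 × 23
gcd(437, 115, 299) = 23.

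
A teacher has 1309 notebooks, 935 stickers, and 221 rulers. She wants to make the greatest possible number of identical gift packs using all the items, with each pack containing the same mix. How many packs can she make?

17 packs

The pack count must divide each quantity, so the greatest is gcd(1309, 935, 221).
1309 = 7 × 11 × 17
935 = 5 × 11 × 17
221 = 13 × 17
gcd(1309, 935, 221) = 17.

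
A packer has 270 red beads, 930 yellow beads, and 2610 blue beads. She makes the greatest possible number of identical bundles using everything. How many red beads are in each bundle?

Number of bundles = gcd(270, 930, 2610).
270 = 2 × 3^3 × 5
930 = 2 × 3 × 5 × 31
2610 = 2 × 3^2 × 5 × 29
gcd(270, 930, 2610) = 2 × 3 × 5 = 30.
red beads per bundle = 270 / 30 = 9.

9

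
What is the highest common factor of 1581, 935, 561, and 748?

17

1581 = 3 × 17 × 31
935 = 5 × 11 × 17
561 = 3 × 11 × 17
748 = 2^2 × 11 × 17
gcd(1581, 935, 561, 748) = 17.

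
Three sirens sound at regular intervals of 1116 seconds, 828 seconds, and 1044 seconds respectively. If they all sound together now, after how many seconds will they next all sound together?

744372 seconds

We need the least common multiple of the intervals.
1116 = 2^2 × 3^2 × 31
828 = 2^2 × 3^2 × 23
1044 = 2^2 × 3^2 × 29
LCM(1116, 828, 1044) = 2^2 × 3^2 × 23 × 29 × 31 = 744372.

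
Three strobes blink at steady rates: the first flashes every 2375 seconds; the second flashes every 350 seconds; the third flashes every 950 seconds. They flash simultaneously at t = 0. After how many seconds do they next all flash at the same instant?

33250 seconds

We need the least common multiple of the intervals.
2375 = 5^3 × 19
350 = 2 × 5^2 × 7
950 = 2 × 5^2 × 19
LCM(2375, 350, 950) = 2 × 5^3 × 7 × 19 = 33250.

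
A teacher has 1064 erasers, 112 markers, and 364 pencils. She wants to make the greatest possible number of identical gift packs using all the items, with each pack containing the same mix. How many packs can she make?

28 packs

The pack count must divide each quantity, so the greatest is gcd(1064, 112, 364).
1064 = 2^3 × 7 × 19
112 = 2^4 × 7
364 = 2^2 × 7 × 13
gcd(1064, 112, 364) = 2^2 × 7 = 28.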